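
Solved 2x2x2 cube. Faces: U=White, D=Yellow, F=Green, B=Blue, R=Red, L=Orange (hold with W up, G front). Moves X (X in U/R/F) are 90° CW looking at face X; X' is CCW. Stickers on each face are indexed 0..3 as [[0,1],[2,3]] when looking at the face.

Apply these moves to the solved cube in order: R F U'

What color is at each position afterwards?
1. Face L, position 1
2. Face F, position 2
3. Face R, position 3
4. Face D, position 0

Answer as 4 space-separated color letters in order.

Answer: B Y R R

Derivation:
After move 1 (R): R=RRRR U=WGWG F=GYGY D=YBYB B=WBWB
After move 2 (F): F=GGYY U=WGOO R=WRGR D=RRYB L=OYOB
After move 3 (U'): U=GOWO F=OYYY R=GGGR B=WRWB L=WBOB
Query 1: L[1] = B
Query 2: F[2] = Y
Query 3: R[3] = R
Query 4: D[0] = R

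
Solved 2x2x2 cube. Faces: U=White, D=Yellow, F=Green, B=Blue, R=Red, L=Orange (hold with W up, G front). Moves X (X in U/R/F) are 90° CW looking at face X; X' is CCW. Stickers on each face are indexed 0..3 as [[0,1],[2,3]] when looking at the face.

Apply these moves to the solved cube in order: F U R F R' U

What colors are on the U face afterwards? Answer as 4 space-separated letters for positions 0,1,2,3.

After move 1 (F): F=GGGG U=WWOO R=WRWR D=RRYY L=OYOY
After move 2 (U): U=OWOW F=WRGG R=BBWR B=OYBB L=GGOY
After move 3 (R): R=WBRB U=OROG F=WRGY D=RBYO B=WYWB
After move 4 (F): F=GWYR U=ORYG R=OBGB D=RWYO L=GROB
After move 5 (R'): R=BBOG U=OWYW F=GRYG D=RWYR B=OYWB
After move 6 (U): U=YOWW F=BBYG R=OYOG B=GRWB L=GROB
Query: U face = YOWW

Answer: Y O W W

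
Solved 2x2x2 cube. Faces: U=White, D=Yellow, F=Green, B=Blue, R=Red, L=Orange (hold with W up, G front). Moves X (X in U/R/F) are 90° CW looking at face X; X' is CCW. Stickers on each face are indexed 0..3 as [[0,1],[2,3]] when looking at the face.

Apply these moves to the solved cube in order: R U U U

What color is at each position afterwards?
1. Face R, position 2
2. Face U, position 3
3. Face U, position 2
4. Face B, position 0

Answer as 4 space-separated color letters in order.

After move 1 (R): R=RRRR U=WGWG F=GYGY D=YBYB B=WBWB
After move 2 (U): U=WWGG F=RRGY R=WBRR B=OOWB L=GYOO
After move 3 (U): U=GWGW F=WBGY R=OORR B=GYWB L=RROO
After move 4 (U): U=GGWW F=OOGY R=GYRR B=RRWB L=WBOO
Query 1: R[2] = R
Query 2: U[3] = W
Query 3: U[2] = W
Query 4: B[0] = R

Answer: R W W R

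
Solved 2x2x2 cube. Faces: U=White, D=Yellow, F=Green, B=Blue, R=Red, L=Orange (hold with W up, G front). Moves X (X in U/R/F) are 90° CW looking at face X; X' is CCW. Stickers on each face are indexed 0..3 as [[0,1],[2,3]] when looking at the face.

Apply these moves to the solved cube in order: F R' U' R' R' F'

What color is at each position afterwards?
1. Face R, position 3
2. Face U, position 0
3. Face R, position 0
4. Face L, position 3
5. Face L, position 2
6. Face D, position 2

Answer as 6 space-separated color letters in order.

After move 1 (F): F=GGGG U=WWOO R=WRWR D=RRYY L=OYOY
After move 2 (R'): R=RRWW U=WBOB F=GWGO D=RGYG B=YBRB
After move 3 (U'): U=BBWO F=OYGO R=GWWW B=RRRB L=YBOY
After move 4 (R'): R=WWGW U=BRWR F=OBGO D=RYYO B=GRGB
After move 5 (R'): R=WWWG U=BGWG F=ORGR D=RBYO B=ORYB
After move 6 (F'): F=RROG U=BGWW R=BWRG D=BYYO L=YGOW
Query 1: R[3] = G
Query 2: U[0] = B
Query 3: R[0] = B
Query 4: L[3] = W
Query 5: L[2] = O
Query 6: D[2] = Y

Answer: G B B W O Y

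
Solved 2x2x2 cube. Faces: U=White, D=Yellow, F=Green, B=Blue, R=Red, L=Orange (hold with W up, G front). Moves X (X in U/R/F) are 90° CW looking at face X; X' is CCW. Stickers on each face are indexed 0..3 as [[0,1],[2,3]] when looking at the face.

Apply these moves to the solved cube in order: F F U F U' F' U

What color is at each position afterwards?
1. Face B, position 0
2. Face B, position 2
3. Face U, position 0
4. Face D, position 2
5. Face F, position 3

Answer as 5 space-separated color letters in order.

Answer: O B G Y G

Derivation:
After move 1 (F): F=GGGG U=WWOO R=WRWR D=RRYY L=OYOY
After move 2 (F): F=GGGG U=WWYY R=OROR D=WWYY L=OROR
After move 3 (U): U=YWYW F=ORGG R=BBOR B=ORBB L=GGOR
After move 4 (F): F=GOGR U=YWRG R=YBWR D=OBYY L=GWOW
After move 5 (U'): U=WGYR F=GWGR R=GOWR B=YBBB L=OROW
After move 6 (F'): F=WRGG U=WGGW R=BOOR D=RWYY L=OROY
After move 7 (U): U=GWWG F=BOGG R=YBOR B=ORBB L=WROY
Query 1: B[0] = O
Query 2: B[2] = B
Query 3: U[0] = G
Query 4: D[2] = Y
Query 5: F[3] = G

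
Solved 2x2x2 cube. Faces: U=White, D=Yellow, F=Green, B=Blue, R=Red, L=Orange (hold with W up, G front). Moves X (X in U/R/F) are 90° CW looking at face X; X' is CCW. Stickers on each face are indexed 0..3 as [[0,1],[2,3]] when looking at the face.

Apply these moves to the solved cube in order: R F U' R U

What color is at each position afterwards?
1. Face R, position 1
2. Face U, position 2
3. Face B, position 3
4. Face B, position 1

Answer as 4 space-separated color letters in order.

Answer: R Y B B

Derivation:
After move 1 (R): R=RRRR U=WGWG F=GYGY D=YBYB B=WBWB
After move 2 (F): F=GGYY U=WGOO R=WRGR D=RRYB L=OYOB
After move 3 (U'): U=GOWO F=OYYY R=GGGR B=WRWB L=WBOB
After move 4 (R): R=GGRG U=GYWY F=ORYB D=RWYW B=OROB
After move 5 (U): U=WGYY F=GGYB R=ORRG B=WBOB L=OROB
Query 1: R[1] = R
Query 2: U[2] = Y
Query 3: B[3] = B
Query 4: B[1] = B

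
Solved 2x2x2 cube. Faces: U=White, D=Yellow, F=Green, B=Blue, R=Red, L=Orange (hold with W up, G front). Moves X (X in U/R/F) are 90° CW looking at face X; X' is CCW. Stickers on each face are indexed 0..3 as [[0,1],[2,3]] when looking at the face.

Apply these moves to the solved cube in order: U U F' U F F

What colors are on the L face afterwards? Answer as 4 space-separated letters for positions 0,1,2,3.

Answer: B Y O G

Derivation:
After move 1 (U): U=WWWW F=RRGG R=BBRR B=OOBB L=GGOO
After move 2 (U): U=WWWW F=BBGG R=OORR B=GGBB L=RROO
After move 3 (F'): F=BGBG U=WWOR R=YOYR D=ROYY L=RWOW
After move 4 (U): U=OWRW F=YOBG R=GGYR B=RWBB L=BGOW
After move 5 (F): F=BYGO U=OWWG R=RGWR D=YGYY L=BROO
After move 6 (F): F=GBOY U=OWOR R=WGGR D=WRYY L=BYOG
Query: L face = BYOG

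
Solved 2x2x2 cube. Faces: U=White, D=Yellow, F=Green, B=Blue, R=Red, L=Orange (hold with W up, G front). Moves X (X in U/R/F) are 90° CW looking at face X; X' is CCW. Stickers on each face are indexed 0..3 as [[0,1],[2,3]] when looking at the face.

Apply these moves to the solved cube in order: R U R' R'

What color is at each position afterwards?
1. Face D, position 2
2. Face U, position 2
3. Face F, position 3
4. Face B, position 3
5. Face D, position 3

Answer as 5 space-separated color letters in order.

Answer: Y G O B G

Derivation:
After move 1 (R): R=RRRR U=WGWG F=GYGY D=YBYB B=WBWB
After move 2 (U): U=WWGG F=RRGY R=WBRR B=OOWB L=GYOO
After move 3 (R'): R=BRWR U=WWGO F=RWGG D=YRYY B=BOBB
After move 4 (R'): R=RRBW U=WBGB F=RWGO D=YWYG B=YORB
Query 1: D[2] = Y
Query 2: U[2] = G
Query 3: F[3] = O
Query 4: B[3] = B
Query 5: D[3] = G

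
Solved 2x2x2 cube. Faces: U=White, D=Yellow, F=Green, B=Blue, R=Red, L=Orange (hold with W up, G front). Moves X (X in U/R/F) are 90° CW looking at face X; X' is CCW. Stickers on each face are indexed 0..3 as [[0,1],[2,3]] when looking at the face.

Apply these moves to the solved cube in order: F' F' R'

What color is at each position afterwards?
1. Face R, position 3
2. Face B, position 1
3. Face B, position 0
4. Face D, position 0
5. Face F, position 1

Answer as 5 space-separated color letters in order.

After move 1 (F'): F=GGGG U=WWRR R=YRYR D=OOYY L=OWOW
After move 2 (F'): F=GGGG U=WWYY R=OROR D=WWYY L=OROR
After move 3 (R'): R=RROO U=WBYB F=GWGY D=WGYG B=YBWB
Query 1: R[3] = O
Query 2: B[1] = B
Query 3: B[0] = Y
Query 4: D[0] = W
Query 5: F[1] = W

Answer: O B Y W W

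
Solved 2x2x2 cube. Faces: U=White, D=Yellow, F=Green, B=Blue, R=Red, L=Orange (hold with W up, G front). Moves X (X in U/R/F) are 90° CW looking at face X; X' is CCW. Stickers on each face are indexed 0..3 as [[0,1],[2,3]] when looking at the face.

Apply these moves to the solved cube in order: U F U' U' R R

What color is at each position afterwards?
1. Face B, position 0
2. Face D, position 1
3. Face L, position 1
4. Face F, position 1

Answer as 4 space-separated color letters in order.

After move 1 (U): U=WWWW F=RRGG R=BBRR B=OOBB L=GGOO
After move 2 (F): F=GRGR U=WWOG R=WBWR D=RBYY L=GYOY
After move 3 (U'): U=WGWO F=GYGR R=GRWR B=WBBB L=OOOY
After move 4 (U'): U=GOWW F=OOGR R=GYWR B=GRBB L=WBOY
After move 5 (R): R=WGRY U=GOWR F=OBGY D=RBYG B=WROB
After move 6 (R): R=RWYG U=GBWY F=OBGG D=ROYW B=RROB
Query 1: B[0] = R
Query 2: D[1] = O
Query 3: L[1] = B
Query 4: F[1] = B

Answer: R O B B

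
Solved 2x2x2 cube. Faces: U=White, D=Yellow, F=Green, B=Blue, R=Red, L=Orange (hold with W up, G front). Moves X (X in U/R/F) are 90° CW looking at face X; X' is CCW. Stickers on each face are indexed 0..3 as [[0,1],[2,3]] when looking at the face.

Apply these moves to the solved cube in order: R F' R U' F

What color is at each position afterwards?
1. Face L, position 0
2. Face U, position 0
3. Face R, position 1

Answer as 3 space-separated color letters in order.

After move 1 (R): R=RRRR U=WGWG F=GYGY D=YBYB B=WBWB
After move 2 (F'): F=YYGG U=WGRR R=BRYR D=OOYB L=OGOW
After move 3 (R): R=YBRR U=WYRG F=YOGB D=OWYW B=RBGB
After move 4 (U'): U=YGWR F=OGGB R=YORR B=YBGB L=RBOW
After move 5 (F): F=GOBG U=YGWB R=WORR D=RYYW L=ROOW
Query 1: L[0] = R
Query 2: U[0] = Y
Query 3: R[1] = O

Answer: R Y O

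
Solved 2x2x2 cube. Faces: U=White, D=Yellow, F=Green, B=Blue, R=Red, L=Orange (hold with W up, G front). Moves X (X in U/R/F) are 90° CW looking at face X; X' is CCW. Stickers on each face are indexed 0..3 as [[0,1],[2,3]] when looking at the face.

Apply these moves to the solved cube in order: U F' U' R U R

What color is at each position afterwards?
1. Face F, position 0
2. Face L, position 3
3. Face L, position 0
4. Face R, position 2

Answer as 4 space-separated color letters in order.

Answer: Y W G G

Derivation:
After move 1 (U): U=WWWW F=RRGG R=BBRR B=OOBB L=GGOO
After move 2 (F'): F=RGRG U=WWBR R=YBYR D=GOYY L=GWOW
After move 3 (U'): U=WRWB F=GWRG R=RGYR B=YBBB L=OOOW
After move 4 (R): R=YRRG U=WWWG F=GORY D=GBYY B=BBRB
After move 5 (U): U=WWGW F=YRRY R=BBRG B=OORB L=GOOW
After move 6 (R): R=RBGB U=WRGY F=YBRY D=GRYO B=WOWB
Query 1: F[0] = Y
Query 2: L[3] = W
Query 3: L[0] = G
Query 4: R[2] = G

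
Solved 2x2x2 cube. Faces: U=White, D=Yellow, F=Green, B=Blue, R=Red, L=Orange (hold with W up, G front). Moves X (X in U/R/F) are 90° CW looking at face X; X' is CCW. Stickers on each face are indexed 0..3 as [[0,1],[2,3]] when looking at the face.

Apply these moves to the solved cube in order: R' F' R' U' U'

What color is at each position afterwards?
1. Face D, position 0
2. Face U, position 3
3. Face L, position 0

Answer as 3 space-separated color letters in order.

Answer: O W R

Derivation:
After move 1 (R'): R=RRRR U=WBWB F=GWGW D=YGYG B=YBYB
After move 2 (F'): F=WWGG U=WBRR R=GRYR D=OOYG L=OBOW
After move 3 (R'): R=RRGY U=WYRY F=WBGR D=OWYG B=GBOB
After move 4 (U'): U=YYWR F=OBGR R=WBGY B=RROB L=GBOW
After move 5 (U'): U=YRYW F=GBGR R=OBGY B=WBOB L=RROW
Query 1: D[0] = O
Query 2: U[3] = W
Query 3: L[0] = R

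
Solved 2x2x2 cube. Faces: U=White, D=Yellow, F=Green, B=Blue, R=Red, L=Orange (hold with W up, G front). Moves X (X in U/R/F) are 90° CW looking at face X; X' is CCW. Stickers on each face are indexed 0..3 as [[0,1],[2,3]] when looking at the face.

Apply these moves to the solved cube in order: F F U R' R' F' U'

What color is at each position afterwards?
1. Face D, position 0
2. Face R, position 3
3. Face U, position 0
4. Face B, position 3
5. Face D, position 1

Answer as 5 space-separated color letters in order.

After move 1 (F): F=GGGG U=WWOO R=WRWR D=RRYY L=OYOY
After move 2 (F): F=GGGG U=WWYY R=OROR D=WWYY L=OROR
After move 3 (U): U=YWYW F=ORGG R=BBOR B=ORBB L=GGOR
After move 4 (R'): R=BRBO U=YBYO F=OWGW D=WRYG B=YRWB
After move 5 (R'): R=ROBB U=YWYY F=OBGO D=WWYW B=GRRB
After move 6 (F'): F=BOOG U=YWRB R=WOWB D=GRYW L=GYOY
After move 7 (U'): U=WBYR F=GYOG R=BOWB B=WORB L=GROY
Query 1: D[0] = G
Query 2: R[3] = B
Query 3: U[0] = W
Query 4: B[3] = B
Query 5: D[1] = R

Answer: G B W B R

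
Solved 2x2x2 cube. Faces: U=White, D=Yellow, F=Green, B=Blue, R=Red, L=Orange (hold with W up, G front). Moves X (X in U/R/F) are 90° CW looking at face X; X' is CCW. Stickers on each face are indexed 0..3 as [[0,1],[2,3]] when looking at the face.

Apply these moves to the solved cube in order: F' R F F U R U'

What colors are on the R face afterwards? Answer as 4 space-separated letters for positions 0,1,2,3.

After move 1 (F'): F=GGGG U=WWRR R=YRYR D=OOYY L=OWOW
After move 2 (R): R=YYRR U=WGRG F=GOGY D=OBYB B=RBWB
After move 3 (F): F=GGYO U=WGWW R=RYGR D=RYYB L=OOOB
After move 4 (F): F=YGOG U=WGBO R=WYWR D=GRYB L=OROY
After move 5 (U): U=BWOG F=WYOG R=RBWR B=ORWB L=YGOY
After move 6 (R): R=WRRB U=BYOG F=WROB D=GWYO B=GRWB
After move 7 (U'): U=YGBO F=YGOB R=WRRB B=WRWB L=GROY
Query: R face = WRRB

Answer: W R R B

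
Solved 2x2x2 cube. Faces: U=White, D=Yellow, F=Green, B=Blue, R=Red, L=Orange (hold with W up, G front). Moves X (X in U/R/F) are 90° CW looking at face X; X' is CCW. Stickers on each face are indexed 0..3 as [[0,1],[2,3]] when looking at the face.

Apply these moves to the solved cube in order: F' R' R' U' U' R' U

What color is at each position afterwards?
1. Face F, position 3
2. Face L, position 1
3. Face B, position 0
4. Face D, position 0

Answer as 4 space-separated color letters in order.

Answer: W R R O

Derivation:
After move 1 (F'): F=GGGG U=WWRR R=YRYR D=OOYY L=OWOW
After move 2 (R'): R=RRYY U=WBRB F=GWGR D=OGYG B=YBOB
After move 3 (R'): R=RYRY U=WORY F=GBGB D=OWYR B=GBGB
After move 4 (U'): U=OYWR F=OWGB R=GBRY B=RYGB L=GBOW
After move 5 (U'): U=YROW F=GBGB R=OWRY B=GBGB L=RYOW
After move 6 (R'): R=WYOR U=YGOG F=GRGW D=OBYB B=RBWB
After move 7 (U): U=OYGG F=WYGW R=RBOR B=RYWB L=GROW
Query 1: F[3] = W
Query 2: L[1] = R
Query 3: B[0] = R
Query 4: D[0] = O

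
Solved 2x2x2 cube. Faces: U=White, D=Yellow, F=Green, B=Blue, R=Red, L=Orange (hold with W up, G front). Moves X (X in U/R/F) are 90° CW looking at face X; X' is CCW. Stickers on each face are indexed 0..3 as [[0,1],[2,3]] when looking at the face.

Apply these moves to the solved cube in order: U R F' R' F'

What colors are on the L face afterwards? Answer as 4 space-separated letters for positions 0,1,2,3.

Answer: G W O R

Derivation:
After move 1 (U): U=WWWW F=RRGG R=BBRR B=OOBB L=GGOO
After move 2 (R): R=RBRB U=WRWG F=RYGY D=YBYO B=WOWB
After move 3 (F'): F=YYRG U=WRRR R=BBYB D=GOYO L=GGOW
After move 4 (R'): R=BBBY U=WWRW F=YRRR D=GYYG B=OOOB
After move 5 (F'): F=RRYR U=WWBB R=YBGY D=GWYG L=GWOR
Query: L face = GWOR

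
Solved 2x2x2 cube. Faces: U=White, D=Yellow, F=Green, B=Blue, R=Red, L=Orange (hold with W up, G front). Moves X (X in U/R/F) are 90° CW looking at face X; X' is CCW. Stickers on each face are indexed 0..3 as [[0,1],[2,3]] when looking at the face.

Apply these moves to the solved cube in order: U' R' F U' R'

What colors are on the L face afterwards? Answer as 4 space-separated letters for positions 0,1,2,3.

After move 1 (U'): U=WWWW F=OOGG R=GGRR B=RRBB L=BBOO
After move 2 (R'): R=GRGR U=WBWR F=OWGW D=YOYG B=YRYB
After move 3 (F): F=GOWW U=WBOB R=WRRR D=GGYG L=BYOO
After move 4 (U'): U=BBWO F=BYWW R=GORR B=WRYB L=YROO
After move 5 (R'): R=ORGR U=BYWW F=BBWO D=GYYW B=GRGB
Query: L face = YROO

Answer: Y R O O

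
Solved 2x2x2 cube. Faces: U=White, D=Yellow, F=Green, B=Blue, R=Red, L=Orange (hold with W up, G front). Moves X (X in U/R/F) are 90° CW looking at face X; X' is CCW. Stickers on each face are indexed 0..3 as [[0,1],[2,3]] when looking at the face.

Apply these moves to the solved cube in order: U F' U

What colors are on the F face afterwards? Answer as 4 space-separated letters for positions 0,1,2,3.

Answer: Y B R G

Derivation:
After move 1 (U): U=WWWW F=RRGG R=BBRR B=OOBB L=GGOO
After move 2 (F'): F=RGRG U=WWBR R=YBYR D=GOYY L=GWOW
After move 3 (U): U=BWRW F=YBRG R=OOYR B=GWBB L=RGOW
Query: F face = YBRG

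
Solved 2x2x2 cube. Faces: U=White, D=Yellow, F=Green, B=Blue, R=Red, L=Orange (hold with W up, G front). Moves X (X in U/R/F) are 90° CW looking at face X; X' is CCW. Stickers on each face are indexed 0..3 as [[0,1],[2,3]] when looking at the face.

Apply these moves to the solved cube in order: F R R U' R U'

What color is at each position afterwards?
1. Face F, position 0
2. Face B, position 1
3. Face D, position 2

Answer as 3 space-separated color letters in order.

Answer: G G Y

Derivation:
After move 1 (F): F=GGGG U=WWOO R=WRWR D=RRYY L=OYOY
After move 2 (R): R=WWRR U=WGOG F=GRGY D=RBYB B=OBWB
After move 3 (R): R=RWRW U=WROY F=GBGB D=RWYO B=GBGB
After move 4 (U'): U=RYWO F=OYGB R=GBRW B=RWGB L=GBOY
After move 5 (R): R=RGWB U=RYWB F=OWGO D=RGYR B=OWYB
After move 6 (U'): U=YBRW F=GBGO R=OWWB B=RGYB L=OWOY
Query 1: F[0] = G
Query 2: B[1] = G
Query 3: D[2] = Y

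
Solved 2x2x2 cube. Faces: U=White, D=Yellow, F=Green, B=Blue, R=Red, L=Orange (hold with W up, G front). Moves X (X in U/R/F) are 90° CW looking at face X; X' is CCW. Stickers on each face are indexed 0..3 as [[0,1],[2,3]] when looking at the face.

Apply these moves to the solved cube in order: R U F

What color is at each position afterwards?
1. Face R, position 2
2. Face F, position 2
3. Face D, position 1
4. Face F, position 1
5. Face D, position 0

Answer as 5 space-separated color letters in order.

After move 1 (R): R=RRRR U=WGWG F=GYGY D=YBYB B=WBWB
After move 2 (U): U=WWGG F=RRGY R=WBRR B=OOWB L=GYOO
After move 3 (F): F=GRYR U=WWOY R=GBGR D=RWYB L=GYOB
Query 1: R[2] = G
Query 2: F[2] = Y
Query 3: D[1] = W
Query 4: F[1] = R
Query 5: D[0] = R

Answer: G Y W R R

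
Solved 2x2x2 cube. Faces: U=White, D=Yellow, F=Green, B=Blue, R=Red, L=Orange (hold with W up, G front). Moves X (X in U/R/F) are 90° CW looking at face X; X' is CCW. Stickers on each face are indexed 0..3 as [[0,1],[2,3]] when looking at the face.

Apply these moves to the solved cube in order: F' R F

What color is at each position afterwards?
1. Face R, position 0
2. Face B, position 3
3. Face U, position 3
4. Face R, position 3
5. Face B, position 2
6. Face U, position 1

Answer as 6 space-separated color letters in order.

Answer: R B W R W G

Derivation:
After move 1 (F'): F=GGGG U=WWRR R=YRYR D=OOYY L=OWOW
After move 2 (R): R=YYRR U=WGRG F=GOGY D=OBYB B=RBWB
After move 3 (F): F=GGYO U=WGWW R=RYGR D=RYYB L=OOOB
Query 1: R[0] = R
Query 2: B[3] = B
Query 3: U[3] = W
Query 4: R[3] = R
Query 5: B[2] = W
Query 6: U[1] = G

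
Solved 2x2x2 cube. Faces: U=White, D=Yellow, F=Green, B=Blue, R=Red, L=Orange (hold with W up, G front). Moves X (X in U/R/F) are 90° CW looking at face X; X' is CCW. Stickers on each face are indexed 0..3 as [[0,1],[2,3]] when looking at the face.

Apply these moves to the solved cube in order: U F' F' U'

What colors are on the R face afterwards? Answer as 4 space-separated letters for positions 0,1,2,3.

After move 1 (U): U=WWWW F=RRGG R=BBRR B=OOBB L=GGOO
After move 2 (F'): F=RGRG U=WWBR R=YBYR D=GOYY L=GWOW
After move 3 (F'): F=GGRR U=WWYY R=OBGR D=WWYY L=GROB
After move 4 (U'): U=WYWY F=GRRR R=GGGR B=OBBB L=OOOB
Query: R face = GGGR

Answer: G G G R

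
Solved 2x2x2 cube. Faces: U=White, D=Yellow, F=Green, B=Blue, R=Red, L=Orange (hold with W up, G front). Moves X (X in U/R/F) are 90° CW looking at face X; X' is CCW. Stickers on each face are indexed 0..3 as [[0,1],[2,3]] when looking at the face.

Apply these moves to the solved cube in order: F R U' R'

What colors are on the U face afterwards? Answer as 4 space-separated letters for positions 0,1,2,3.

After move 1 (F): F=GGGG U=WWOO R=WRWR D=RRYY L=OYOY
After move 2 (R): R=WWRR U=WGOG F=GRGY D=RBYB B=OBWB
After move 3 (U'): U=GGWO F=OYGY R=GRRR B=WWWB L=OBOY
After move 4 (R'): R=RRGR U=GWWW F=OGGO D=RYYY B=BWBB
Query: U face = GWWW

Answer: G W W W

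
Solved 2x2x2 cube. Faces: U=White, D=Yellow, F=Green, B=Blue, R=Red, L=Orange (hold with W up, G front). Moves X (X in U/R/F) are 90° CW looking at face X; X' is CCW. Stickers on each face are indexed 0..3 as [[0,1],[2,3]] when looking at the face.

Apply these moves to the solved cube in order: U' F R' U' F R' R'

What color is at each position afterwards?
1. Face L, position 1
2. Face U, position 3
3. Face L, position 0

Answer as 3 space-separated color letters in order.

After move 1 (U'): U=WWWW F=OOGG R=GGRR B=RRBB L=BBOO
After move 2 (F): F=GOGO U=WWOB R=WGWR D=RGYY L=BYOY
After move 3 (R'): R=GRWW U=WBOR F=GWGB D=ROYO B=YRGB
After move 4 (U'): U=BRWO F=BYGB R=GWWW B=GRGB L=YROY
After move 5 (F): F=GBBY U=BRYR R=WWOW D=WGYO L=YROO
After move 6 (R'): R=WWWO U=BGYG F=GRBR D=WBYY B=ORGB
After move 7 (R'): R=WOWW U=BGYO F=GGBG D=WRYR B=YRBB
Query 1: L[1] = R
Query 2: U[3] = O
Query 3: L[0] = Y

Answer: R O Y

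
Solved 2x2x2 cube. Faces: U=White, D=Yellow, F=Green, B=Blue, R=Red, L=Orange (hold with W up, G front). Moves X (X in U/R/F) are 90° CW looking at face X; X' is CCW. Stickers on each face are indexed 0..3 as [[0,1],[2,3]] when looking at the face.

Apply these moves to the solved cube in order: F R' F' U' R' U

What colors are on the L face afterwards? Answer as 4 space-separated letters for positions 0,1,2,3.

After move 1 (F): F=GGGG U=WWOO R=WRWR D=RRYY L=OYOY
After move 2 (R'): R=RRWW U=WBOB F=GWGO D=RGYG B=YBRB
After move 3 (F'): F=WOGG U=WBRW R=GRRW D=YYYG L=OBOO
After move 4 (U'): U=BWWR F=OBGG R=WORW B=GRRB L=YBOO
After move 5 (R'): R=OWWR U=BRWG F=OWGR D=YBYG B=GRYB
After move 6 (U): U=WBGR F=OWGR R=GRWR B=YBYB L=OWOO
Query: L face = OWOO

Answer: O W O O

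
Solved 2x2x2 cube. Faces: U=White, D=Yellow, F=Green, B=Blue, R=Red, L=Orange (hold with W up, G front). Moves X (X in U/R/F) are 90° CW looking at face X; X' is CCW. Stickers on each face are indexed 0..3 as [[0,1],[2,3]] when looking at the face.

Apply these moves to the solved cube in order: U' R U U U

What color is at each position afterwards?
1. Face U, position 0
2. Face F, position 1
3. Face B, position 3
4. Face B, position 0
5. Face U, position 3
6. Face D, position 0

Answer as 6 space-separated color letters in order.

Answer: O B B R W Y

Derivation:
After move 1 (U'): U=WWWW F=OOGG R=GGRR B=RRBB L=BBOO
After move 2 (R): R=RGRG U=WOWG F=OYGY D=YBYR B=WRWB
After move 3 (U): U=WWGO F=RGGY R=WRRG B=BBWB L=OYOO
After move 4 (U): U=GWOW F=WRGY R=BBRG B=OYWB L=RGOO
After move 5 (U): U=OGWW F=BBGY R=OYRG B=RGWB L=WROO
Query 1: U[0] = O
Query 2: F[1] = B
Query 3: B[3] = B
Query 4: B[0] = R
Query 5: U[3] = W
Query 6: D[0] = Y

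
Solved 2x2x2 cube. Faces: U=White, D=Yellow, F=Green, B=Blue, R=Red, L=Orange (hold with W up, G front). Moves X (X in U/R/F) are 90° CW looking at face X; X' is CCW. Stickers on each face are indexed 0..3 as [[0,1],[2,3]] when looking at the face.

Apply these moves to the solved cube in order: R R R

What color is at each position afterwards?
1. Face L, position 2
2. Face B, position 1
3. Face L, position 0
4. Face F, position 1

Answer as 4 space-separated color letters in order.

Answer: O B O W

Derivation:
After move 1 (R): R=RRRR U=WGWG F=GYGY D=YBYB B=WBWB
After move 2 (R): R=RRRR U=WYWY F=GBGB D=YWYW B=GBGB
After move 3 (R): R=RRRR U=WBWB F=GWGW D=YGYG B=YBYB
Query 1: L[2] = O
Query 2: B[1] = B
Query 3: L[0] = O
Query 4: F[1] = W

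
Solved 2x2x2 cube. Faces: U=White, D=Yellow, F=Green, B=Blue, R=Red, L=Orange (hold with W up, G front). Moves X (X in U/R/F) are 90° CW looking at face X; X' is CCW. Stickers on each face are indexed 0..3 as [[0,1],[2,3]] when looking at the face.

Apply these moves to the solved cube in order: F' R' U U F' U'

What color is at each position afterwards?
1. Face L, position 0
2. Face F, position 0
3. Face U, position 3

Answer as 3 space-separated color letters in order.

Answer: G R O

Derivation:
After move 1 (F'): F=GGGG U=WWRR R=YRYR D=OOYY L=OWOW
After move 2 (R'): R=RRYY U=WBRB F=GWGR D=OGYG B=YBOB
After move 3 (U): U=RWBB F=RRGR R=YBYY B=OWOB L=GWOW
After move 4 (U): U=BRBW F=YBGR R=OWYY B=GWOB L=RROW
After move 5 (F'): F=BRYG U=BROY R=GWOY D=RWYG L=RWOB
After move 6 (U'): U=RYBO F=RWYG R=BROY B=GWOB L=GWOB
Query 1: L[0] = G
Query 2: F[0] = R
Query 3: U[3] = O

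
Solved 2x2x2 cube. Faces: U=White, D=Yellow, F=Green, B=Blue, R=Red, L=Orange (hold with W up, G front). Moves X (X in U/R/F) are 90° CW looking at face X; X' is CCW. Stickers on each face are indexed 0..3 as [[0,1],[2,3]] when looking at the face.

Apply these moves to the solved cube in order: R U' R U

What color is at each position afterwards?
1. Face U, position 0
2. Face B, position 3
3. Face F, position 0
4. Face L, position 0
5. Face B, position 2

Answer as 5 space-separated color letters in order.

After move 1 (R): R=RRRR U=WGWG F=GYGY D=YBYB B=WBWB
After move 2 (U'): U=GGWW F=OOGY R=GYRR B=RRWB L=WBOO
After move 3 (R): R=RGRY U=GOWY F=OBGB D=YWYR B=WRGB
After move 4 (U): U=WGYO F=RGGB R=WRRY B=WBGB L=OBOO
Query 1: U[0] = W
Query 2: B[3] = B
Query 3: F[0] = R
Query 4: L[0] = O
Query 5: B[2] = G

Answer: W B R O G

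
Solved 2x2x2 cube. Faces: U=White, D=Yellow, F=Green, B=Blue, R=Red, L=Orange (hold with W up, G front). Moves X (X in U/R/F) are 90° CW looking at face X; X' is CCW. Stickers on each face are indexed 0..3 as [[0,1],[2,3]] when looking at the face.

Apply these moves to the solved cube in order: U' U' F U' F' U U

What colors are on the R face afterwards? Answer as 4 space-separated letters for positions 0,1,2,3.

Answer: G O R R

Derivation:
After move 1 (U'): U=WWWW F=OOGG R=GGRR B=RRBB L=BBOO
After move 2 (U'): U=WWWW F=BBGG R=OORR B=GGBB L=RROO
After move 3 (F): F=GBGB U=WWOR R=WOWR D=ROYY L=RYOY
After move 4 (U'): U=WRWO F=RYGB R=GBWR B=WOBB L=GGOY
After move 5 (F'): F=YBRG U=WRGW R=OBRR D=GYYY L=GOOW
After move 6 (U): U=GWWR F=OBRG R=WORR B=GOBB L=YBOW
After move 7 (U): U=WGRW F=WORG R=GORR B=YBBB L=OBOW
Query: R face = GORR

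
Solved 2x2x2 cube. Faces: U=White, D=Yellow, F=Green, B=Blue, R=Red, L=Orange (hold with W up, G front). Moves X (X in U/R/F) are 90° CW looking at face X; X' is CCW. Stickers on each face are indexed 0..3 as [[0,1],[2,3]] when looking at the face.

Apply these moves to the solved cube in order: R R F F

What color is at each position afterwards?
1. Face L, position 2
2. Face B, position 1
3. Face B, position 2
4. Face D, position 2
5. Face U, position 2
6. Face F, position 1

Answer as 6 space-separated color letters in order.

Answer: O B G Y W G

Derivation:
After move 1 (R): R=RRRR U=WGWG F=GYGY D=YBYB B=WBWB
After move 2 (R): R=RRRR U=WYWY F=GBGB D=YWYW B=GBGB
After move 3 (F): F=GGBB U=WYOO R=WRYR D=RRYW L=OYOW
After move 4 (F): F=BGBG U=WYWY R=OROR D=YWYW L=OROR
Query 1: L[2] = O
Query 2: B[1] = B
Query 3: B[2] = G
Query 4: D[2] = Y
Query 5: U[2] = W
Query 6: F[1] = G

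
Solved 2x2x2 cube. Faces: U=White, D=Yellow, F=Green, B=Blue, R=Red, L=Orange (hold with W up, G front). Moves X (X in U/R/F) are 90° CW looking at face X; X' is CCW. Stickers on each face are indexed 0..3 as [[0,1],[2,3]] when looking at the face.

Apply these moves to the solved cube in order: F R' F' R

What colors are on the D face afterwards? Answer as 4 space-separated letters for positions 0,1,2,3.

Answer: Y R Y Y

Derivation:
After move 1 (F): F=GGGG U=WWOO R=WRWR D=RRYY L=OYOY
After move 2 (R'): R=RRWW U=WBOB F=GWGO D=RGYG B=YBRB
After move 3 (F'): F=WOGG U=WBRW R=GRRW D=YYYG L=OBOO
After move 4 (R): R=RGWR U=WORG F=WYGG D=YRYY B=WBBB
Query: D face = YRYY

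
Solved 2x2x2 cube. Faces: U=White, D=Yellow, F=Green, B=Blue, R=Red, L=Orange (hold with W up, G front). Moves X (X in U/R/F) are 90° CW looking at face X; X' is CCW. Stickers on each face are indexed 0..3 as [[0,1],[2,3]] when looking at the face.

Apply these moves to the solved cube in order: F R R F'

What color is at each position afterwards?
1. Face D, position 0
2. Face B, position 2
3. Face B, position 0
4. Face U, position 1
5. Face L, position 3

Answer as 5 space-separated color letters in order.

Answer: Y G G R O

Derivation:
After move 1 (F): F=GGGG U=WWOO R=WRWR D=RRYY L=OYOY
After move 2 (R): R=WWRR U=WGOG F=GRGY D=RBYB B=OBWB
After move 3 (R): R=RWRW U=WROY F=GBGB D=RWYO B=GBGB
After move 4 (F'): F=BBGG U=WRRR R=WWRW D=YYYO L=OYOO
Query 1: D[0] = Y
Query 2: B[2] = G
Query 3: B[0] = G
Query 4: U[1] = R
Query 5: L[3] = O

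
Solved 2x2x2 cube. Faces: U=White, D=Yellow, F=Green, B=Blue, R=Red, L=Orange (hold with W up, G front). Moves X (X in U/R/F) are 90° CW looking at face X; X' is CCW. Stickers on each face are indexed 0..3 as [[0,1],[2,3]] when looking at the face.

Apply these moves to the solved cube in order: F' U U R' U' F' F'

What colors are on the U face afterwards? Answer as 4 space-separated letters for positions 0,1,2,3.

After move 1 (F'): F=GGGG U=WWRR R=YRYR D=OOYY L=OWOW
After move 2 (U): U=RWRW F=YRGG R=BBYR B=OWBB L=GGOW
After move 3 (U): U=RRWW F=BBGG R=OWYR B=GGBB L=YROW
After move 4 (R'): R=WROY U=RBWG F=BRGW D=OBYG B=YGOB
After move 5 (U'): U=BGRW F=YRGW R=BROY B=WROB L=YGOW
After move 6 (F'): F=RWYG U=BGBO R=BROY D=GWYG L=YWOR
After move 7 (F'): F=WGRY U=BGBO R=WRGY D=WRYG L=YOOB
Query: U face = BGBO

Answer: B G B O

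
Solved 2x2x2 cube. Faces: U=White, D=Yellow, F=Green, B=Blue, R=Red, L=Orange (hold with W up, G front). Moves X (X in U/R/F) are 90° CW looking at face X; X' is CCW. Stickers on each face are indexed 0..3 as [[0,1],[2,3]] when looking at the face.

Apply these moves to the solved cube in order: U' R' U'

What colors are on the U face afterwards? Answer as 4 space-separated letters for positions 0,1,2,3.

Answer: B R W W

Derivation:
After move 1 (U'): U=WWWW F=OOGG R=GGRR B=RRBB L=BBOO
After move 2 (R'): R=GRGR U=WBWR F=OWGW D=YOYG B=YRYB
After move 3 (U'): U=BRWW F=BBGW R=OWGR B=GRYB L=YROO
Query: U face = BRWW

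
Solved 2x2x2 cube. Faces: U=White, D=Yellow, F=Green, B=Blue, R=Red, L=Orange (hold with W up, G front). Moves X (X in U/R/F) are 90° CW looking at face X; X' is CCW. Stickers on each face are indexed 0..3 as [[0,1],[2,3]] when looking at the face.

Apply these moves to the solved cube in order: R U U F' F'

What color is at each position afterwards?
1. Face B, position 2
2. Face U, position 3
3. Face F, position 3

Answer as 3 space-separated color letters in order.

Answer: W Y W

Derivation:
After move 1 (R): R=RRRR U=WGWG F=GYGY D=YBYB B=WBWB
After move 2 (U): U=WWGG F=RRGY R=WBRR B=OOWB L=GYOO
After move 3 (U): U=GWGW F=WBGY R=OORR B=GYWB L=RROO
After move 4 (F'): F=BYWG U=GWOR R=BOYR D=ROYB L=RWOG
After move 5 (F'): F=YGBW U=GWBY R=OORR D=WGYB L=RROO
Query 1: B[2] = W
Query 2: U[3] = Y
Query 3: F[3] = W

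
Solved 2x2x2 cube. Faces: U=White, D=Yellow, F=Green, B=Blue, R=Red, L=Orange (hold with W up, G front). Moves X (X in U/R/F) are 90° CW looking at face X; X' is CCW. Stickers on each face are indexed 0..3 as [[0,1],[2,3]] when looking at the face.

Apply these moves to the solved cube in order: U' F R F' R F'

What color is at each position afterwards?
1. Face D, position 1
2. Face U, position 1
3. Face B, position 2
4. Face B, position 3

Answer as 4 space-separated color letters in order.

After move 1 (U'): U=WWWW F=OOGG R=GGRR B=RRBB L=BBOO
After move 2 (F): F=GOGO U=WWOB R=WGWR D=RGYY L=BYOY
After move 3 (R): R=WWRG U=WOOO F=GGGY D=RBYR B=BRWB
After move 4 (F'): F=GYGG U=WOWR R=BWRG D=YYYR L=BOOO
After move 5 (R): R=RBGW U=WYWG F=GYGR D=YWYB B=RROB
After move 6 (F'): F=YRGG U=WYRG R=WBYW D=OOYB L=BGOW
Query 1: D[1] = O
Query 2: U[1] = Y
Query 3: B[2] = O
Query 4: B[3] = B

Answer: O Y O B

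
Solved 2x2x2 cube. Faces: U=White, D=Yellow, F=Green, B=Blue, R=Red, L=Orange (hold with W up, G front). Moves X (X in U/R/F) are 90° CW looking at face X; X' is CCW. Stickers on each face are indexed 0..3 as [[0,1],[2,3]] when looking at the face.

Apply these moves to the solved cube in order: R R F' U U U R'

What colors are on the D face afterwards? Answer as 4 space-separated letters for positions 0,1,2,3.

After move 1 (R): R=RRRR U=WGWG F=GYGY D=YBYB B=WBWB
After move 2 (R): R=RRRR U=WYWY F=GBGB D=YWYW B=GBGB
After move 3 (F'): F=BBGG U=WYRR R=WRYR D=OOYW L=OYOW
After move 4 (U): U=RWRY F=WRGG R=GBYR B=OYGB L=BBOW
After move 5 (U): U=RRYW F=GBGG R=OYYR B=BBGB L=WROW
After move 6 (U): U=YRWR F=OYGG R=BBYR B=WRGB L=GBOW
After move 7 (R'): R=BRBY U=YGWW F=ORGR D=OYYG B=WROB
Query: D face = OYYG

Answer: O Y Y G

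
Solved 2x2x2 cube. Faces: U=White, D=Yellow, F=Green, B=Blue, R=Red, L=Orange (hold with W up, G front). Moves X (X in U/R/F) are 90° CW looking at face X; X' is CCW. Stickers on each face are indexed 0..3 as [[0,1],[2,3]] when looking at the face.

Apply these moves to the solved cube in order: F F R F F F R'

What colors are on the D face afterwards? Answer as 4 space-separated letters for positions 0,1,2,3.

Answer: R Y Y G

Derivation:
After move 1 (F): F=GGGG U=WWOO R=WRWR D=RRYY L=OYOY
After move 2 (F): F=GGGG U=WWYY R=OROR D=WWYY L=OROR
After move 3 (R): R=OORR U=WGYG F=GWGY D=WBYB B=YBWB
After move 4 (F): F=GGYW U=WGRR R=YOGR D=ROYB L=OWOB
After move 5 (F): F=YGWG U=WGBW R=RORR D=GYYB L=OROO
After move 6 (F): F=WYGG U=WGOR R=BOWR D=RRYB L=OGOY
After move 7 (R'): R=ORBW U=WWOY F=WGGR D=RYYG B=BBRB
Query: D face = RYYG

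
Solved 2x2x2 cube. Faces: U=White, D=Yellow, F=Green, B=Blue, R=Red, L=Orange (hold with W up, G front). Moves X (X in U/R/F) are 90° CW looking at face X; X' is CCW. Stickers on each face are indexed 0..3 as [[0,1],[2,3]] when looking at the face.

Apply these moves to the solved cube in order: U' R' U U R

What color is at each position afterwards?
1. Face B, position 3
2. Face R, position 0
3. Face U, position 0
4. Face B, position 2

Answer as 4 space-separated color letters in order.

Answer: B G R W

Derivation:
After move 1 (U'): U=WWWW F=OOGG R=GGRR B=RRBB L=BBOO
After move 2 (R'): R=GRGR U=WBWR F=OWGW D=YOYG B=YRYB
After move 3 (U): U=WWRB F=GRGW R=YRGR B=BBYB L=OWOO
After move 4 (U): U=RWBW F=YRGW R=BBGR B=OWYB L=GROO
After move 5 (R): R=GBRB U=RRBW F=YOGG D=YYYO B=WWWB
Query 1: B[3] = B
Query 2: R[0] = G
Query 3: U[0] = R
Query 4: B[2] = W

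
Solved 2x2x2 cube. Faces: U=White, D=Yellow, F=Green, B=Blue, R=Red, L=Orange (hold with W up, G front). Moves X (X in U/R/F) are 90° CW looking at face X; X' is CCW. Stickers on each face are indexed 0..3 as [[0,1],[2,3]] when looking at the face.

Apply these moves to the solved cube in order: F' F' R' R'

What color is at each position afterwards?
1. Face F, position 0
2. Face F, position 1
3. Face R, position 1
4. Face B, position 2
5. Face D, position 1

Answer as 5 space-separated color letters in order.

Answer: G B O G W

Derivation:
After move 1 (F'): F=GGGG U=WWRR R=YRYR D=OOYY L=OWOW
After move 2 (F'): F=GGGG U=WWYY R=OROR D=WWYY L=OROR
After move 3 (R'): R=RROO U=WBYB F=GWGY D=WGYG B=YBWB
After move 4 (R'): R=RORO U=WWYY F=GBGB D=WWYY B=GBGB
Query 1: F[0] = G
Query 2: F[1] = B
Query 3: R[1] = O
Query 4: B[2] = G
Query 5: D[1] = W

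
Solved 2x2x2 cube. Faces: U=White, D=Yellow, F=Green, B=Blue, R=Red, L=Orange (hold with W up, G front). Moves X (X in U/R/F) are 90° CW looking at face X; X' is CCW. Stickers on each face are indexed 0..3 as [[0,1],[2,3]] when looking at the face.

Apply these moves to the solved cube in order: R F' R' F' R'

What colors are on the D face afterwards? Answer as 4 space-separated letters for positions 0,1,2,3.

Answer: G R Y G

Derivation:
After move 1 (R): R=RRRR U=WGWG F=GYGY D=YBYB B=WBWB
After move 2 (F'): F=YYGG U=WGRR R=BRYR D=OOYB L=OGOW
After move 3 (R'): R=RRBY U=WWRW F=YGGR D=OYYG B=BBOB
After move 4 (F'): F=GRYG U=WWRB R=YROY D=GWYG L=OWOR
After move 5 (R'): R=RYYO U=WORB F=GWYB D=GRYG B=GBWB
Query: D face = GRYG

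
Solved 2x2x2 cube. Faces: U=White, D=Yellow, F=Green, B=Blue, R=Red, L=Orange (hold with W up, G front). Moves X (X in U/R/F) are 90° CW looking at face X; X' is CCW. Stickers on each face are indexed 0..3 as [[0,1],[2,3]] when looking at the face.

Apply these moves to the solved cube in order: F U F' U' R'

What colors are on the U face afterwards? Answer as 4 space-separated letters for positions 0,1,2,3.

After move 1 (F): F=GGGG U=WWOO R=WRWR D=RRYY L=OYOY
After move 2 (U): U=OWOW F=WRGG R=BBWR B=OYBB L=GGOY
After move 3 (F'): F=RGWG U=OWBW R=RBRR D=GYYY L=GWOO
After move 4 (U'): U=WWOB F=GWWG R=RGRR B=RBBB L=OYOO
After move 5 (R'): R=GRRR U=WBOR F=GWWB D=GWYG B=YBYB
Query: U face = WBOR

Answer: W B O R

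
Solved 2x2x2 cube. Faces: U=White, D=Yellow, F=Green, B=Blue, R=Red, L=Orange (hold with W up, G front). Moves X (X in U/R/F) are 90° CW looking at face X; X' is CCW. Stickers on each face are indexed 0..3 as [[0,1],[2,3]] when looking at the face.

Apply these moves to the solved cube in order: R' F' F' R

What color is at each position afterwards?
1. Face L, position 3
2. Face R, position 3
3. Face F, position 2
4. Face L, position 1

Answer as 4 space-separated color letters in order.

After move 1 (R'): R=RRRR U=WBWB F=GWGW D=YGYG B=YBYB
After move 2 (F'): F=WWGG U=WBRR R=GRYR D=OOYG L=OBOW
After move 3 (F'): F=WGWG U=WBGY R=OROR D=BWYG L=OROR
After move 4 (R): R=OORR U=WGGG F=WWWG D=BYYY B=YBBB
Query 1: L[3] = R
Query 2: R[3] = R
Query 3: F[2] = W
Query 4: L[1] = R

Answer: R R W R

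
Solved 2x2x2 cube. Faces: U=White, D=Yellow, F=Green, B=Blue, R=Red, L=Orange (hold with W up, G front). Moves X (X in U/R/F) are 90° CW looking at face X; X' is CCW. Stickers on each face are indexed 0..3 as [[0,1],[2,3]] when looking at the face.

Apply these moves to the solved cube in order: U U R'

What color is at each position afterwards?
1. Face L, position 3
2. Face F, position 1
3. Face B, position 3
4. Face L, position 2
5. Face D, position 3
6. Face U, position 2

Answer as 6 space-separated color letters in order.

After move 1 (U): U=WWWW F=RRGG R=BBRR B=OOBB L=GGOO
After move 2 (U): U=WWWW F=BBGG R=OORR B=GGBB L=RROO
After move 3 (R'): R=OROR U=WBWG F=BWGW D=YBYG B=YGYB
Query 1: L[3] = O
Query 2: F[1] = W
Query 3: B[3] = B
Query 4: L[2] = O
Query 5: D[3] = G
Query 6: U[2] = W

Answer: O W B O G W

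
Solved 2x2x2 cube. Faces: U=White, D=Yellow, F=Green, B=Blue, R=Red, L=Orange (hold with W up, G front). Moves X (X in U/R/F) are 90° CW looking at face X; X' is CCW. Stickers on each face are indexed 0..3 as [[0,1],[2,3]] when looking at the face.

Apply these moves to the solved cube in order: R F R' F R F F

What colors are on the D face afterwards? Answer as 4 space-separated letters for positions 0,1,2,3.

Answer: G B Y B

Derivation:
After move 1 (R): R=RRRR U=WGWG F=GYGY D=YBYB B=WBWB
After move 2 (F): F=GGYY U=WGOO R=WRGR D=RRYB L=OYOB
After move 3 (R'): R=RRWG U=WWOW F=GGYO D=RGYY B=BBRB
After move 4 (F): F=YGOG U=WWBY R=ORWG D=WRYY L=OROG
After move 5 (R): R=WOGR U=WGBG F=YROY D=WRYB B=YBWB
After move 6 (F): F=OYYR U=WGGR R=BOGR D=GWYB L=OWOR
After move 7 (F): F=YORY U=WGRW R=GORR D=GBYB L=OGOW
Query: D face = GBYB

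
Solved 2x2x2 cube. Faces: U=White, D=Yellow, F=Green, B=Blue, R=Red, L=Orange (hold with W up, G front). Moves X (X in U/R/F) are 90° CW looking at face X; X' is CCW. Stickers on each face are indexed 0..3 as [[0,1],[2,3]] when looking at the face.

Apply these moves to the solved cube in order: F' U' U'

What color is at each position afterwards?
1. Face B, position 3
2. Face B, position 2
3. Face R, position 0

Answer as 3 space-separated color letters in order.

Answer: B B O

Derivation:
After move 1 (F'): F=GGGG U=WWRR R=YRYR D=OOYY L=OWOW
After move 2 (U'): U=WRWR F=OWGG R=GGYR B=YRBB L=BBOW
After move 3 (U'): U=RRWW F=BBGG R=OWYR B=GGBB L=YROW
Query 1: B[3] = B
Query 2: B[2] = B
Query 3: R[0] = O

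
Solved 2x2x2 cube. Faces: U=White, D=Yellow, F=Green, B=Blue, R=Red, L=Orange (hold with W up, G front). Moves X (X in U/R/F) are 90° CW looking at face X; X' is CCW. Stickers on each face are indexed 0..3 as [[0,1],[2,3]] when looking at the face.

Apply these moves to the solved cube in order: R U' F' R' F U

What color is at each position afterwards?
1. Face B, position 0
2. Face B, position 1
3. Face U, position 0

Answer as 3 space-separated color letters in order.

After move 1 (R): R=RRRR U=WGWG F=GYGY D=YBYB B=WBWB
After move 2 (U'): U=GGWW F=OOGY R=GYRR B=RRWB L=WBOO
After move 3 (F'): F=OYOG U=GGGR R=BYYR D=BOYB L=WWOW
After move 4 (R'): R=YRBY U=GWGR F=OGOR D=BYYG B=BROB
After move 5 (F): F=OORG U=GWWW R=GRRY D=BYYG L=WBOY
After move 6 (U): U=WGWW F=GRRG R=BRRY B=WBOB L=OOOY
Query 1: B[0] = W
Query 2: B[1] = B
Query 3: U[0] = W

Answer: W B W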